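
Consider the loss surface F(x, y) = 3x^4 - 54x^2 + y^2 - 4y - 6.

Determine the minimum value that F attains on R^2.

-253

F(x,y) separates as P(x) + Q(y) − 6, so its minimum is min P + min Q − 6.
P'(x) = 12x(x - 3)(x + 3) vanishes at x ∈ {-3, 0, 3}; Q'(y) = 2y - 4 vanishes at y ∈ {2}.
Local minima of P (where P''>0): P(-3)=-243, P(3)=-243. Local minima of Q: Q(2)=-4.
So the global minimum of F is P(-3) + Q(2) − 6 = -243 − 4 − 6 = -253, attained at (-3, 2).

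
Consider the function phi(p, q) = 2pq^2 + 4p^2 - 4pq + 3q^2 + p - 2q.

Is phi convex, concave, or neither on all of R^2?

The term 2pq^2 is cubic, so the Hessian is not constant.
∂²phi/∂q² = 4p + 6, which takes both signs as p varies (negative for sufficiently negative p). A diagonal entry of the Hessian changing sign means the Hessian is neither positive- nor negative-semidefinite on all of R^2.

neither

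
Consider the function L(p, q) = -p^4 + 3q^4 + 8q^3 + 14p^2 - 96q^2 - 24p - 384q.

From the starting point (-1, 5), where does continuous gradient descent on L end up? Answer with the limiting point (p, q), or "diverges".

L is separable, so gradient descent decouples: p follows -∂L/∂p, q follows -∂L/∂q.
∂L/∂p = -4(p - 2)(p - 1)(p + 3); at p=-1 this is -48, so p increases.
∂L/∂q = 12(q - 4)(q + 2)(q + 4); at q=5 this is 756, so q decreases.
p converges to its nearest critical value 1 (a local min of the p-part); q converges to 4. The iterate converges to (1, 4).

(1, 4)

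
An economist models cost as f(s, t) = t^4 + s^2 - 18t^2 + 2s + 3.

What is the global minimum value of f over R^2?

f(s,t) separates as P(s) + Q(t) + 3, so its minimum is min P + min Q + 3.
P'(s) = 2s + 2 vanishes at s ∈ {-1}; Q'(t) = 4t(t - 3)(t + 3) vanishes at t ∈ {-3, 0, 3}.
Local minima of P (where P''>0): P(-1)=-1. Local minima of Q: Q(-3)=-81, Q(3)=-81.
So the global minimum of f is P(-1) + Q(-3) + 3 = -1 − 81 + 3 = -79, attained at (-1, -3).

-79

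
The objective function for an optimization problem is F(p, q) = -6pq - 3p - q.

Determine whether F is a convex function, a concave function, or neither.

neither

F is quadratic, so its Hessian is the constant matrix H = [[0, -6], [-6, 0]].
det(H) = -36, tr(H) = 0.
det(H) < 0, so H is indefinite: neither convex nor concave.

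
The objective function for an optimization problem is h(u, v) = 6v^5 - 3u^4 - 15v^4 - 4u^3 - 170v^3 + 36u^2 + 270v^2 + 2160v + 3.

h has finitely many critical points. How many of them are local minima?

h separates as a function of u plus a function of v, so ∇h=0 decouples.
∂h/∂u = -12u(u - 2)(u + 3) = 0 at u ∈ {-3, 0, 2}; ∂h/∂v = 30(v - 4)(v - 3)(v + 2)(v + 3) = 0 at v ∈ {-3, -2, 3, 4}.
The Hessian is diagonal: diag(h_uu, h_vv). Second derivatives: h_uu(-3)=-180, h_uu(0)=72, h_uu(2)=-120; h_vv(-3)=-1260, h_vv(-2)=900, h_vv(3)=-900, h_vv(4)=1260.
Local minima occur where both diagonal entries positive: (0, -2), (0, 4). Count: 2.

2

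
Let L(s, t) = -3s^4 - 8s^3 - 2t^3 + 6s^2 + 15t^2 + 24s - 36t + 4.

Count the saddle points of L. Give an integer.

L separates as a function of s plus a function of t, so ∇L=0 decouples.
∂L/∂s = -12(s - 1)(s + 1)(s + 2) = 0 at s ∈ {-2, -1, 1}; ∂L/∂t = -6(t - 3)(t - 2) = 0 at t ∈ {2, 3}.
The Hessian is diagonal: diag(L_ss, L_tt). Second derivatives: L_ss(-2)=-36, L_ss(-1)=24, L_ss(1)=-72; L_tt(2)=6, L_tt(3)=-6.
Saddle points occur where the two diagonal entries have opposite signs: (-2, 2), (-1, 3), (1, 2). Count: 3.

3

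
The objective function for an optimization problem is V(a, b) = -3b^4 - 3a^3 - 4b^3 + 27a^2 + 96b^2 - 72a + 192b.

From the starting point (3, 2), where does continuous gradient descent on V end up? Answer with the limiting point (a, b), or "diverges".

V is separable, so gradient descent decouples: a follows -∂V/∂a, b follows -∂V/∂b.
∂V/∂a = -9(a - 4)(a - 2); at a=3 this is 9, so a decreases.
∂V/∂b = -12(b - 4)(b + 1)(b + 4); at b=2 this is 432, so b decreases.
a converges to its nearest critical value 2 (a local min of the a-part); b converges to -1. The iterate converges to (2, -1).

(2, -1)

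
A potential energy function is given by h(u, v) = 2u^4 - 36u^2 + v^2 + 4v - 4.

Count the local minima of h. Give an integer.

h separates as a function of u plus a function of v, so ∇h=0 decouples.
∂h/∂u = 8u(u - 3)(u + 3) = 0 at u ∈ {-3, 0, 3}; ∂h/∂v = 2(v + 2) = 0 at v ∈ {-2}.
The Hessian is diagonal: diag(h_uu, h_vv). Second derivatives: h_uu(-3)=144, h_uu(0)=-72, h_uu(3)=144; h_vv(-2)=2.
Local minima occur where both diagonal entries positive: (-3, -2), (3, -2). Count: 2.

2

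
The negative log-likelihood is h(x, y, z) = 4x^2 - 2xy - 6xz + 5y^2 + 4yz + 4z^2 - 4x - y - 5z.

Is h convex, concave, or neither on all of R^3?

h is quadratic, so its Hessian is the constant matrix H = [[8, -2, -6], [-2, 10, 4], [-6, 4, 8]].
Leading principal minors: 8, 76, 216.
All positive ⇒ H ≻ 0 ⇒ convex.

convex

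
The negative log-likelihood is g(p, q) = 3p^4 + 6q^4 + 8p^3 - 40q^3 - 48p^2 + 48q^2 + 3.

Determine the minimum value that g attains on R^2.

g(p,q) separates as A(p) + B(q) + 3, so its minimum is min A + min B + 3.
A'(p) = 12p(p - 2)(p + 4) vanishes at p ∈ {-4, 0, 2}; B'(q) = 24q(q - 4)(q - 1) vanishes at q ∈ {0, 1, 4}.
Local minima of A (where A''>0): A(-4)=-512, A(2)=-80. Local minima of B: B(0)=0, B(4)=-256.
So the global minimum of g is A(-4) + B(4) + 3 = -512 − 256 + 3 = -765, attained at (-4, 4).

-765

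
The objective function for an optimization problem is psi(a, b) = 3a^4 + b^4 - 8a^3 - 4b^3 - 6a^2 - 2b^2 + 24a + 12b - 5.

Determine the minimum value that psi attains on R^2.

-33

psi(a,b) separates as P(a) + Q(b) − 5, so its minimum is min P + min Q − 5.
P'(a) = 12(a - 2)(a - 1)(a + 1) vanishes at a ∈ {-1, 1, 2}; Q'(b) = 4(b - 3)(b - 1)(b + 1) vanishes at b ∈ {-1, 1, 3}.
Local minima of P (where P''>0): P(-1)=-19, P(2)=8. Local minima of Q: Q(-1)=-9, Q(3)=-9.
So the global minimum of psi is P(-1) + Q(-1) − 5 = -19 − 9 − 5 = -33, attained at (-1, -1).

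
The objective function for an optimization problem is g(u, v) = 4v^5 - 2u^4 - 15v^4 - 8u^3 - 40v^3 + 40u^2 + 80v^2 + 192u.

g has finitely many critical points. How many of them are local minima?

g separates as a function of u plus a function of v, so ∇g=0 decouples.
∂g/∂u = -8(u - 3)(u + 2)(u + 4) = 0 at u ∈ {-4, -2, 3}; ∂g/∂v = 20v(v - 4)(v - 1)(v + 2) = 0 at v ∈ {-2, 0, 1, 4}.
The Hessian is diagonal: diag(g_uu, g_vv). Second derivatives: g_uu(-4)=-112, g_uu(-2)=80, g_uu(3)=-280; g_vv(-2)=-720, g_vv(0)=160, g_vv(1)=-180, g_vv(4)=1440.
Local minima occur where both diagonal entries positive: (-2, 0), (-2, 4). Count: 2.

2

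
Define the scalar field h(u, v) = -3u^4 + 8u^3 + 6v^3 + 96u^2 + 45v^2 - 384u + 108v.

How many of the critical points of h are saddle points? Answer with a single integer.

3

h separates as a function of u plus a function of v, so ∇h=0 decouples.
∂h/∂u = -12(u - 4)(u - 2)(u + 4) = 0 at u ∈ {-4, 2, 4}; ∂h/∂v = 18(v + 2)(v + 3) = 0 at v ∈ {-3, -2}.
The Hessian is diagonal: diag(h_uu, h_vv). Second derivatives: h_uu(-4)=-576, h_uu(2)=144, h_uu(4)=-192; h_vv(-3)=-18, h_vv(-2)=18.
Saddle points occur where the two diagonal entries have opposite signs: (-4, -2), (2, -3), (4, -2). Count: 3.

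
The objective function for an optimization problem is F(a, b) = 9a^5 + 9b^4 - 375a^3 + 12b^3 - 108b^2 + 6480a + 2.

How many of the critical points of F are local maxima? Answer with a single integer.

F separates as a function of a plus a function of b, so ∇F=0 decouples.
∂F/∂a = 45(a - 4)(a - 3)(a + 3)(a + 4) = 0 at a ∈ {-4, -3, 3, 4}; ∂F/∂b = 36b(b - 2)(b + 3) = 0 at b ∈ {-3, 0, 2}.
The Hessian is diagonal: diag(F_aa, F_bb). Second derivatives: F_aa(-4)=-2520, F_aa(-3)=1890, F_aa(3)=-1890, F_aa(4)=2520; F_bb(-3)=540, F_bb(0)=-216, F_bb(2)=360.
Local maxima occur where both diagonal entries negative: (-4, 0), (3, 0). Count: 2.

2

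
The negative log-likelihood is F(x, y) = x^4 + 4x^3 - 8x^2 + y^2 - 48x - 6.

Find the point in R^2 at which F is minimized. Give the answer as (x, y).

F(x,y) separates as P(x) + Q(y) − 6, so its minimum is min P + min Q − 6.
P'(x) = 4(x - 2)(x + 2)(x + 3) vanishes at x ∈ {-3, -2, 2}; Q'(y) = 2y vanishes at y ∈ {0}.
Local minima of P (where P''>0): P(-3)=45, P(2)=-80. Local minima of Q: Q(0)=0.
So the global minimum of F is P(2) + Q(0) − 6 = -80 + 0 − 6 = -86, attained at (2, 0).

(2, 0)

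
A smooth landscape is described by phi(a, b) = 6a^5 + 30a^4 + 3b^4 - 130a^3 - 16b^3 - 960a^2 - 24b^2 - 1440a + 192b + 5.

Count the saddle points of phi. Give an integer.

6

phi separates as a function of a plus a function of b, so ∇phi=0 decouples.
∂phi/∂a = 30(a - 4)(a + 1)(a + 3)(a + 4) = 0 at a ∈ {-4, -3, -1, 4}; ∂phi/∂b = 12(b - 4)(b - 2)(b + 2) = 0 at b ∈ {-2, 2, 4}.
The Hessian is diagonal: diag(phi_aa, phi_bb). Second derivatives: phi_aa(-4)=-720, phi_aa(-3)=420, phi_aa(-1)=-900, phi_aa(4)=8400; phi_bb(-2)=288, phi_bb(2)=-96, phi_bb(4)=144.
Saddle points occur where the two diagonal entries have opposite signs: (-4, -2), (-4, 4), (-3, 2), (-1, -2), (-1, 4), (4, 2). Count: 6.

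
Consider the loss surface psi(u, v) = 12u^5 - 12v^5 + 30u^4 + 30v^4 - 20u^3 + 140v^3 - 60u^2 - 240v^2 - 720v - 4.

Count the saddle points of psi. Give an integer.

8

psi separates as a function of u plus a function of v, so ∇psi=0 decouples.
∂psi/∂u = 60u(u - 1)(u + 1)(u + 2) = 0 at u ∈ {-2, -1, 0, 1}; ∂psi/∂v = -60(v - 3)(v - 2)(v + 1)(v + 2) = 0 at v ∈ {-2, -1, 2, 3}.
The Hessian is diagonal: diag(psi_uu, psi_vv). Second derivatives: psi_uu(-2)=-360, psi_uu(-1)=120, psi_uu(0)=-120, psi_uu(1)=360; psi_vv(-2)=1200, psi_vv(-1)=-720, psi_vv(2)=720, psi_vv(3)=-1200.
Saddle points occur where the two diagonal entries have opposite signs: (-2, -2), (-2, 2), (-1, -1), (-1, 3), (0, -2), (0, 2), (1, -1), (1, 3). Count: 8.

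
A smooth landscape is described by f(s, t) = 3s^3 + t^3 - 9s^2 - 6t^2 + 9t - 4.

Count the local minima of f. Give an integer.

1

f separates as a function of s plus a function of t, so ∇f=0 decouples.
∂f/∂s = 9s(s - 2) = 0 at s ∈ {0, 2}; ∂f/∂t = 3(t - 3)(t - 1) = 0 at t ∈ {1, 3}.
The Hessian is diagonal: diag(f_ss, f_tt). Second derivatives: f_ss(0)=-18, f_ss(2)=18; f_tt(1)=-6, f_tt(3)=6.
Local minima occur where both diagonal entries positive: (2, 3). Count: 1.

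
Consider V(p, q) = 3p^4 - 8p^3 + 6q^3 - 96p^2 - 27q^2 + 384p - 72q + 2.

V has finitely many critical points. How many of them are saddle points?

3

V separates as a function of p plus a function of q, so ∇V=0 decouples.
∂V/∂p = 12(p - 4)(p - 2)(p + 4) = 0 at p ∈ {-4, 2, 4}; ∂V/∂q = 18(q - 4)(q + 1) = 0 at q ∈ {-1, 4}.
The Hessian is diagonal: diag(V_pp, V_qq). Second derivatives: V_pp(-4)=576, V_pp(2)=-144, V_pp(4)=192; V_qq(-1)=-90, V_qq(4)=90.
Saddle points occur where the two diagonal entries have opposite signs: (-4, -1), (2, 4), (4, -1). Count: 3.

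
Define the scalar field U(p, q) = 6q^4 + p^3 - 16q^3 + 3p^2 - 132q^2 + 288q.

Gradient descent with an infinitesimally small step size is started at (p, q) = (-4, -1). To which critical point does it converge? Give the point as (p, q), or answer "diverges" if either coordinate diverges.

diverges

U is separable, so gradient descent decouples: p follows -∂U/∂p, q follows -∂U/∂q.
∂U/∂p = 3p(p + 2); at p=-4 this is 24, so p decreases.
∂U/∂q = 24(q - 4)(q - 1)(q + 3); at q=-1 this is 480, so q decreases.
The p-coordinate has no critical point in that direction and runs off to infinity.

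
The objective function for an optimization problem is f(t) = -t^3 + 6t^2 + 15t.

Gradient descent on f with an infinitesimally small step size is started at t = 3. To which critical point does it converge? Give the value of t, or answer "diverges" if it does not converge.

f'(t) = -3(t - 5)(t + 1), so f'(3) = 24.
Gradient descent moves in the -f' direction, i.e. t is decreasing.
The nearest critical point in that direction is t = -1, where f'' = 18 > 0 (a local minimum). The iterate converges there.

-1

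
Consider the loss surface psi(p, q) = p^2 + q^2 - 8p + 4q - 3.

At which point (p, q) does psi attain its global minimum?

psi(p,q) separates as A(p) + B(q) − 3, so its minimum is min A + min B − 3.
A'(p) = 2p - 8 vanishes at p ∈ {4}; B'(q) = 2q + 4 vanishes at q ∈ {-2}.
Local minima of A (where A''>0): A(4)=-16. Local minima of B: B(-2)=-4.
So the global minimum of psi is A(4) + B(-2) − 3 = -16 − 4 − 3 = -23, attained at (4, -2).

(4, -2)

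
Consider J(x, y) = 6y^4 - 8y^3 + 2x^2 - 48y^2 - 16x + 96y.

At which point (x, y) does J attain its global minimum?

J(x,y) separates as P(x) + Q(y), so its minimum is min P + min Q.
P'(x) = 4x - 16 vanishes at x ∈ {4}; Q'(y) = 24(y - 2)(y - 1)(y + 2) vanishes at y ∈ {-2, 1, 2}.
Local minima of P (where P''>0): P(4)=-32. Local minima of Q: Q(-2)=-224, Q(2)=32.
So the global minimum of J is P(4) + Q(-2) = -32 − 224 = -256, attained at (4, -2).

(4, -2)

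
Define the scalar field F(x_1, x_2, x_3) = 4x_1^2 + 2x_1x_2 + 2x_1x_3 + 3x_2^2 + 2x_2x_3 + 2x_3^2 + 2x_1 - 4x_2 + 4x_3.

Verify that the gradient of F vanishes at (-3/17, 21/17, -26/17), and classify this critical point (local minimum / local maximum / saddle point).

local minimum

∇F = (8x_1 + 2x_2 + 2x_3 + 2, 2x_1 + 6x_2 + 2x_3 - 4, 2x_1 + 2x_2 + 4x_3 + 4); substituting (-3/17, 21/17, -26/17) gives ∇F = (0, 0, 0), so (-3/17, 21/17, -26/17) is indeed a critical point.
The Hessian is constant: H = [[8, 2, 2], [2, 6, 2], [2, 2, 4]].
Leading principal minors: Δ₁ = 8, Δ₂ = 44, Δ₃ = 136.
All leading minors are positive, so H is positive definite: a local minimum.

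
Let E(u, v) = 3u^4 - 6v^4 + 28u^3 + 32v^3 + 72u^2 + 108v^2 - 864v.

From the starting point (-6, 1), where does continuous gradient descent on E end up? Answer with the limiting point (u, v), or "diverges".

E is separable, so gradient descent decouples: u follows -∂E/∂u, v follows -∂E/∂v.
∂E/∂u = 12u(u + 3)(u + 4); at u=-6 this is -432, so u increases.
∂E/∂v = -24(v - 4)(v - 3)(v + 3); at v=1 this is -576, so v increases.
u converges to its nearest critical value -4 (a local min of the u-part); v converges to 3. The iterate converges to (-4, 3).

(-4, 3)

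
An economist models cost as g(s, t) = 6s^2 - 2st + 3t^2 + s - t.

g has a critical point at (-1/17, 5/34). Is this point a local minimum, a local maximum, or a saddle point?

local minimum

The Hessian of g is constant: H = [[12, -2], [-2, 6]].
det(H) = 12·6 − (-2)² = 68.
det(H) > 0 and tr(H) = 18 > 0, so H is positive definite and the point is a local minimum.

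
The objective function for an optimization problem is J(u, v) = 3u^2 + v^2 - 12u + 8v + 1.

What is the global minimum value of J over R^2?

J(u,v) separates as P(u) + Q(v) + 1, so its minimum is min P + min Q + 1.
P'(u) = 6u - 12 vanishes at u ∈ {2}; Q'(v) = 2v + 8 vanishes at v ∈ {-4}.
Local minima of P (where P''>0): P(2)=-12. Local minima of Q: Q(-4)=-16.
So the global minimum of J is P(2) + Q(-4) + 1 = -12 − 16 + 1 = -27, attained at (2, -4).

-27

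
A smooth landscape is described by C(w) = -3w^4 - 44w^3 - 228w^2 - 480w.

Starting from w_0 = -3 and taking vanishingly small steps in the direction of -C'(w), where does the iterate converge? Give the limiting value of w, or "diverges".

C'(w) = -12(w + 2)(w + 4)(w + 5), so C'(-3) = 24.
Gradient descent moves in the -C' direction, i.e. w is decreasing.
The nearest critical point in that direction is w = -4, where C'' = 24 > 0 (a local minimum). The iterate converges there.

-4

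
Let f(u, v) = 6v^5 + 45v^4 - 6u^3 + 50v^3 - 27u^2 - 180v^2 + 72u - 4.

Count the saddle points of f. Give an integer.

4

f separates as a function of u plus a function of v, so ∇f=0 decouples.
∂f/∂u = -18(u - 1)(u + 4) = 0 at u ∈ {-4, 1}; ∂f/∂v = 30v(v - 1)(v + 3)(v + 4) = 0 at v ∈ {-4, -3, 0, 1}.
The Hessian is diagonal: diag(f_uu, f_vv). Second derivatives: f_uu(-4)=90, f_uu(1)=-90; f_vv(-4)=-600, f_vv(-3)=360, f_vv(0)=-360, f_vv(1)=600.
Saddle points occur where the two diagonal entries have opposite signs: (-4, -4), (-4, 0), (1, -3), (1, 1). Count: 4.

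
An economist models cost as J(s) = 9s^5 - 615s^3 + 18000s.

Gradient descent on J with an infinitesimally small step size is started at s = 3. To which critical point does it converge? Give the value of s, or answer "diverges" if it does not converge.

-4

J'(s) = 45(s - 5)(s - 4)(s + 4)(s + 5), so J'(3) = 5040.
Gradient descent moves in the -J' direction, i.e. s is decreasing.
The nearest critical point in that direction is s = -4, where J'' = 3240 > 0 (a local minimum). The iterate converges there.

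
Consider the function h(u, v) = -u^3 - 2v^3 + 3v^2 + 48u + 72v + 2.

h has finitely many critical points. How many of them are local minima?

1

h separates as a function of u plus a function of v, so ∇h=0 decouples.
∂h/∂u = -3(u - 4)(u + 4) = 0 at u ∈ {-4, 4}; ∂h/∂v = -6(v - 4)(v + 3) = 0 at v ∈ {-3, 4}.
The Hessian is diagonal: diag(h_uu, h_vv). Second derivatives: h_uu(-4)=24, h_uu(4)=-24; h_vv(-3)=42, h_vv(4)=-42.
Local minima occur where both diagonal entries positive: (-4, -3). Count: 1.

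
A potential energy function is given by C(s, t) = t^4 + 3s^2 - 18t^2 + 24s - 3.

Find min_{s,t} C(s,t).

-132

C(s,t) separates as P(s) + Q(t) − 3, so its minimum is min P + min Q − 3.
P'(s) = 6s + 24 vanishes at s ∈ {-4}; Q'(t) = 4t(t - 3)(t + 3) vanishes at t ∈ {-3, 0, 3}.
Local minima of P (where P''>0): P(-4)=-48. Local minima of Q: Q(-3)=-81, Q(3)=-81.
So the global minimum of C is P(-4) + Q(-3) − 3 = -48 − 81 − 3 = -132, attained at (-4, -3).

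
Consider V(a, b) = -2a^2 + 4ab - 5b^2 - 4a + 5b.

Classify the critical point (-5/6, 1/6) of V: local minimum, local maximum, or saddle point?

The Hessian of V is constant: H = [[-4, 4], [4, -10]].
det(H) = (-4)·(-10) − 4² = 24.
det(H) > 0 and tr(H) = -14 < 0, so H is negative definite and the point is a local maximum.

local maximum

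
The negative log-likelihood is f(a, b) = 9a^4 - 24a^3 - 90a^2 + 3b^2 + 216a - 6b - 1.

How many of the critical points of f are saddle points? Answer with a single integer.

1

f separates as a function of a plus a function of b, so ∇f=0 decouples.
∂f/∂a = 36(a - 3)(a - 1)(a + 2) = 0 at a ∈ {-2, 1, 3}; ∂f/∂b = 6(b - 1) = 0 at b ∈ {1}.
The Hessian is diagonal: diag(f_aa, f_bb). Second derivatives: f_aa(-2)=540, f_aa(1)=-216, f_aa(3)=360; f_bb(1)=6.
Saddle points occur where the two diagonal entries have opposite signs: (1, 1). Count: 1.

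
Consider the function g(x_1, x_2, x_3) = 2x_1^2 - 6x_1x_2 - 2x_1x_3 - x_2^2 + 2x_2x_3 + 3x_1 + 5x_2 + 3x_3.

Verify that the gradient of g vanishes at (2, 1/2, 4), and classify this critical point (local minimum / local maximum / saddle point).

∇g = (4x_1 - 6x_2 - 2x_3 + 3, -6x_1 - 2x_2 + 2x_3 + 5, -2x_1 + 2x_2 + 3); substituting (2, 1/2, 4) gives ∇g = (0, 0, 0), so (2, 1/2, 4) is indeed a critical point.
The Hessian is constant: H = [[4, -6, -2], [-6, -2, 2], [-2, 2, 0]].
Leading principal minors: Δ₁ = 4, Δ₂ = -44, Δ₃ = 40.
The minors fit neither the all-positive nor the alternating-sign pattern, so H is indefinite: a saddle point.

saddle point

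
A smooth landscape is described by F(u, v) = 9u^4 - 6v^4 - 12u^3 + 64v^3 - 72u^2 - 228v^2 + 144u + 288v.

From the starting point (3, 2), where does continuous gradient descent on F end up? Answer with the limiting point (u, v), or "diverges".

(2, 3)

F is separable, so gradient descent decouples: u follows -∂F/∂u, v follows -∂F/∂v.
∂F/∂u = 36(u - 2)(u - 1)(u + 2); at u=3 this is 360, so u decreases.
∂F/∂v = -24(v - 4)(v - 3)(v - 1); at v=2 this is -48, so v increases.
u converges to its nearest critical value 2 (a local min of the u-part); v converges to 3. The iterate converges to (2, 3).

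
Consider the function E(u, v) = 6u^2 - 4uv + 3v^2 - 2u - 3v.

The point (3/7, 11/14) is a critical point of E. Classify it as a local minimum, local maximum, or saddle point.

The Hessian of E is constant: H = [[12, -4], [-4, 6]].
det(H) = 12·6 − (-4)² = 56.
det(H) > 0 and tr(H) = 18 > 0, so H is positive definite and the point is a local minimum.

local minimum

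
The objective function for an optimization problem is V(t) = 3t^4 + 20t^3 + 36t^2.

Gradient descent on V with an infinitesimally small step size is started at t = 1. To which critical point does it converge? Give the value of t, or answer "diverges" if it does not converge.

V'(t) = 12t(t + 2)(t + 3), so V'(1) = 144.
Gradient descent moves in the -V' direction, i.e. t is decreasing.
The nearest critical point in that direction is t = 0, where V'' = 72 > 0 (a local minimum). The iterate converges there.

0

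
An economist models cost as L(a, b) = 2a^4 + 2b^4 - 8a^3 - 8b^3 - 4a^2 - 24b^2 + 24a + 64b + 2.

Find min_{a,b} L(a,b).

-144

L(a,b) separates as P(a) + Q(b) + 2, so its minimum is min P + min Q + 2.
P'(a) = 8(a - 3)(a - 1)(a + 1) vanishes at a ∈ {-1, 1, 3}; Q'(b) = 8(b - 4)(b - 1)(b + 2) vanishes at b ∈ {-2, 1, 4}.
Local minima of P (where P''>0): P(-1)=-18, P(3)=-18. Local minima of Q: Q(-2)=-128, Q(4)=-128.
So the global minimum of L is P(-1) + Q(-2) + 2 = -18 − 128 + 2 = -144, attained at (-1, -2).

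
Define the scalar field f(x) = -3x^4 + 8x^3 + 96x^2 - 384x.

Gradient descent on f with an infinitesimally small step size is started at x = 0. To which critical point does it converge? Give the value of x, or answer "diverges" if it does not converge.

2

f'(x) = -12(x - 4)(x - 2)(x + 4), so f'(0) = -384.
Gradient descent moves in the -f' direction, i.e. x is increasing.
The nearest critical point in that direction is x = 2, where f'' = 144 > 0 (a local minimum). The iterate converges there.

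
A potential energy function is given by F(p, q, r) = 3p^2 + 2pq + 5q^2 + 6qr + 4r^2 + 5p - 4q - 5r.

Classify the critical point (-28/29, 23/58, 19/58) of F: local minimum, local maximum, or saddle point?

The Hessian is constant: H = [[6, 2, 0], [2, 10, 6], [0, 6, 8]].
Leading principal minors: Δ₁ = 6, Δ₂ = 56, Δ₃ = 232.
All leading minors are positive, so H is positive definite: a local minimum.

local minimum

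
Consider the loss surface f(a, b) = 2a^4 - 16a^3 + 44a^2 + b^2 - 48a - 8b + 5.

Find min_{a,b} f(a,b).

-29

f(a,b) separates as P(a) + Q(b) + 5, so its minimum is min P + min Q + 5.
P'(a) = 8(a - 3)(a - 2)(a - 1) vanishes at a ∈ {1, 2, 3}; Q'(b) = 2b - 8 vanishes at b ∈ {4}.
Local minima of P (where P''>0): P(1)=-18, P(3)=-18. Local minima of Q: Q(4)=-16.
So the global minimum of f is P(1) + Q(4) + 5 = -18 − 16 + 5 = -29, attained at (1, 4).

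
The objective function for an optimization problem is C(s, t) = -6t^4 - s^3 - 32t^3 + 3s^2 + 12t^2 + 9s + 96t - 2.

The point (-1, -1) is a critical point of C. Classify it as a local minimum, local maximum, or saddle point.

The mixed partial ∂²C/∂s∂t is 0, so the Hessian at any point is diag(C_ss, C_tt) = diag(6(-s + 1), 24(-3t^2 - 8t + 1)).
At (-1, -1): H = diag(12, 144).
Both eigenvalues are positive, so H is positive definite: a local minimum.

local minimum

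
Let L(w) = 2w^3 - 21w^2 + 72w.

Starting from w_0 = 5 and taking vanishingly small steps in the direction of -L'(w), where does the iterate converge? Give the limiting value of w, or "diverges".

L'(w) = 6(w - 4)(w - 3), so L'(5) = 12.
Gradient descent moves in the -L' direction, i.e. w is decreasing.
The nearest critical point in that direction is w = 4, where L'' = 6 > 0 (a local minimum). The iterate converges there.

4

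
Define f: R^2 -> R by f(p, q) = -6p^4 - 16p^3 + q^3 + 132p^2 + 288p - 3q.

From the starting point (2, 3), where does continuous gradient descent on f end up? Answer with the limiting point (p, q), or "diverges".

f is separable, so gradient descent decouples: p follows -∂f/∂p, q follows -∂f/∂q.
∂f/∂p = -24(p - 3)(p + 1)(p + 4); at p=2 this is 432, so p decreases.
∂f/∂q = 3(q - 1)(q + 1); at q=3 this is 24, so q decreases.
p converges to its nearest critical value -1 (a local min of the p-part); q converges to 1. The iterate converges to (-1, 1).

(-1, 1)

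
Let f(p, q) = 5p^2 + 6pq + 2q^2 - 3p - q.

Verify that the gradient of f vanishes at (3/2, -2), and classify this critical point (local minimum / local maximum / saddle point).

local minimum

∇f = (10p + 6q - 3, 6p + 4q - 1); substituting (3/2, -2) gives ∇f = (0, 0), so (3/2, -2) is indeed a critical point.
The Hessian of f is constant: H = [[10, 6], [6, 4]].
det(H) = 10·4 − 6² = 4.
det(H) > 0 and tr(H) = 14 > 0, so H is positive definite and the point is a local minimum.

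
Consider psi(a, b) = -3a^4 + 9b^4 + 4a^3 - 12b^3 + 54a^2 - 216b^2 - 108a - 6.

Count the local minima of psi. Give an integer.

psi separates as a function of a plus a function of b, so ∇psi=0 decouples.
∂psi/∂a = -12(a - 3)(a - 1)(a + 3) = 0 at a ∈ {-3, 1, 3}; ∂psi/∂b = 36b(b - 4)(b + 3) = 0 at b ∈ {-3, 0, 4}.
The Hessian is diagonal: diag(psi_aa, psi_bb). Second derivatives: psi_aa(-3)=-288, psi_aa(1)=96, psi_aa(3)=-144; psi_bb(-3)=756, psi_bb(0)=-432, psi_bb(4)=1008.
Local minima occur where both diagonal entries positive: (1, -3), (1, 4). Count: 2.

2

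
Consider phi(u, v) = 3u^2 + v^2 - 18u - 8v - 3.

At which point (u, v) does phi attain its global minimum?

(3, 4)

phi(u,v) separates as P(u) + Q(v) − 3, so its minimum is min P + min Q − 3.
P'(u) = 6u - 18 vanishes at u ∈ {3}; Q'(v) = 2v - 8 vanishes at v ∈ {4}.
Local minima of P (where P''>0): P(3)=-27. Local minima of Q: Q(4)=-16.
So the global minimum of phi is P(3) + Q(4) − 3 = -27 − 16 − 3 = -46, attained at (3, 4).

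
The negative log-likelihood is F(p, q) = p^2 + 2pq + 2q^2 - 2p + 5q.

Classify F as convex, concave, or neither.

convex

F is quadratic, so its Hessian is the constant matrix H = [[2, 2], [2, 4]].
det(H) = 4, tr(H) = 6.
det(H) > 0 and tr(H) > 0, so H is positive definite everywhere: convex.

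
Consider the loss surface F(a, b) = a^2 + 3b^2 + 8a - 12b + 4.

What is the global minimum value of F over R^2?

-24

F(a,b) separates as P(a) + Q(b) + 4, so its minimum is min P + min Q + 4.
P'(a) = 2a + 8 vanishes at a ∈ {-4}; Q'(b) = 6b - 12 vanishes at b ∈ {2}.
Local minima of P (where P''>0): P(-4)=-16. Local minima of Q: Q(2)=-12.
So the global minimum of F is P(-4) + Q(2) + 4 = -16 − 12 + 4 = -24, attained at (-4, 2).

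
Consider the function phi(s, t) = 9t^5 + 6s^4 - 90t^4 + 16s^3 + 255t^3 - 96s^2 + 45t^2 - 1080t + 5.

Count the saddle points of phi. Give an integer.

6

phi separates as a function of s plus a function of t, so ∇phi=0 decouples.
∂phi/∂s = 24s(s - 2)(s + 4) = 0 at s ∈ {-4, 0, 2}; ∂phi/∂t = 45(t - 4)(t - 3)(t - 2)(t + 1) = 0 at t ∈ {-1, 2, 3, 4}.
The Hessian is diagonal: diag(phi_ss, phi_tt). Second derivatives: phi_ss(-4)=576, phi_ss(0)=-192, phi_ss(2)=288; phi_tt(-1)=-2700, phi_tt(2)=270, phi_tt(3)=-180, phi_tt(4)=450.
Saddle points occur where the two diagonal entries have opposite signs: (-4, -1), (-4, 3), (0, 2), (0, 4), (2, -1), (2, 3). Count: 6.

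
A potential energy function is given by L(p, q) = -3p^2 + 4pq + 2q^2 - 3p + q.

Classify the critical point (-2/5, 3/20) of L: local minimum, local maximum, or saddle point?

The Hessian of L is constant: H = [[-6, 4], [4, 4]].
det(H) = (-6)·4 − 4² = -40.
Since det(H) < 0, H is indefinite and the critical point is a saddle point.

saddle point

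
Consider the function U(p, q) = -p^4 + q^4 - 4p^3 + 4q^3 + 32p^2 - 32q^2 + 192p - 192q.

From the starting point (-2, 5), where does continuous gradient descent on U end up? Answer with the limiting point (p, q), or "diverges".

U is separable, so gradient descent decouples: p follows -∂U/∂p, q follows -∂U/∂q.
∂U/∂p = -4(p - 4)(p + 3)(p + 4); at p=-2 this is 48, so p decreases.
∂U/∂q = 4(q - 4)(q + 3)(q + 4); at q=5 this is 288, so q decreases.
p converges to its nearest critical value -3 (a local min of the p-part); q converges to 4. The iterate converges to (-3, 4).

(-3, 4)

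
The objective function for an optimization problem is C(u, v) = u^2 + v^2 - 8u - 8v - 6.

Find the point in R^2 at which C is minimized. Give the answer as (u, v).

C(u,v) separates as P(u) + Q(v) − 6, so its minimum is min P + min Q − 6.
P'(u) = 2u - 8 vanishes at u ∈ {4}; Q'(v) = 2v - 8 vanishes at v ∈ {4}.
Local minima of P (where P''>0): P(4)=-16. Local minima of Q: Q(4)=-16.
So the global minimum of C is P(4) + Q(4) − 6 = -16 − 16 − 6 = -38, attained at (4, 4).

(4, 4)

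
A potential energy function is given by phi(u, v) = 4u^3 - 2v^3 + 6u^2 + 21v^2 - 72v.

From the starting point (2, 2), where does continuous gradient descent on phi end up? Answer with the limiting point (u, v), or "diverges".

phi is separable, so gradient descent decouples: u follows -∂phi/∂u, v follows -∂phi/∂v.
∂phi/∂u = 12u(u + 1); at u=2 this is 72, so u decreases.
∂phi/∂v = -6(v - 4)(v - 3); at v=2 this is -12, so v increases.
u converges to its nearest critical value 0 (a local min of the u-part); v converges to 3. The iterate converges to (0, 3).

(0, 3)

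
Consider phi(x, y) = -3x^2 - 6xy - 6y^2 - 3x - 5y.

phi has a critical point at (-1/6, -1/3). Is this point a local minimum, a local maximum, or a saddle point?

local maximum

The Hessian of phi is constant: H = [[-6, -6], [-6, -12]].
det(H) = (-6)·(-12) − (-6)² = 36.
det(H) > 0 and tr(H) = -18 < 0, so H is negative definite and the point is a local maximum.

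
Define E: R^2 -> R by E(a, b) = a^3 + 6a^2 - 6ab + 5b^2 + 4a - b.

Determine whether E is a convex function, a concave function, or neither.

The term a^3 is cubic, so the Hessian is not constant.
∂²E/∂a² = 6a + 12, which takes both signs as a varies (negative for sufficiently negative a). A diagonal entry of the Hessian changing sign means the Hessian is neither positive- nor negative-semidefinite on all of R^2.

neither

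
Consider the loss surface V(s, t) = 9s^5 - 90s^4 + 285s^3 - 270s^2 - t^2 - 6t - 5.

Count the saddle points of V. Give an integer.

2

V separates as a function of s plus a function of t, so ∇V=0 decouples.
∂V/∂s = 45s(s - 4)(s - 3)(s - 1) = 0 at s ∈ {0, 1, 3, 4}; ∂V/∂t = -2(t + 3) = 0 at t ∈ {-3}.
The Hessian is diagonal: diag(V_ss, V_tt). Second derivatives: V_ss(0)=-540, V_ss(1)=270, V_ss(3)=-270, V_ss(4)=540; V_tt(-3)=-2.
Saddle points occur where the two diagonal entries have opposite signs: (1, -3), (4, -3). Count: 2.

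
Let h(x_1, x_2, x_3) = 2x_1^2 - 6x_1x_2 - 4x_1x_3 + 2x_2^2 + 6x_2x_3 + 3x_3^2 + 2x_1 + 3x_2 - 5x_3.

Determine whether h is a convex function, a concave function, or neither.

h is quadratic, so its Hessian is the constant matrix H = [[4, -6, -4], [-6, 4, 6], [-4, 6, 6]].
Leading principal minors: 4, -20, -40.
Neither pattern holds ⇒ H is indefinite ⇒ neither convex nor concave.

neither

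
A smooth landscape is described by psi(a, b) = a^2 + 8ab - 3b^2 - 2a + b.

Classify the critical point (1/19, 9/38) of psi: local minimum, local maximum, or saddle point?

saddle point

The Hessian of psi is constant: H = [[2, 8], [8, -6]].
det(H) = 2·(-6) − 8² = -76.
Since det(H) < 0, H is indefinite and the critical point is a saddle point.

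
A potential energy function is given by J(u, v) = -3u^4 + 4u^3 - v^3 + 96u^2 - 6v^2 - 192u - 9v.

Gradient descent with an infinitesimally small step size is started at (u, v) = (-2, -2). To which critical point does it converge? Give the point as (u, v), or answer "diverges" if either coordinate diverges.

J is separable, so gradient descent decouples: u follows -∂J/∂u, v follows -∂J/∂v.
∂J/∂u = -12(u - 4)(u - 1)(u + 4); at u=-2 this is -432, so u increases.
∂J/∂v = -3(v + 1)(v + 3); at v=-2 this is 3, so v decreases.
u converges to its nearest critical value 1 (a local min of the u-part); v converges to -3. The iterate converges to (1, -3).

(1, -3)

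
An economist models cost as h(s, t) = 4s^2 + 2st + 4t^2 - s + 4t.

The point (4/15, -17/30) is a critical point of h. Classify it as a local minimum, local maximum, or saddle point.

The Hessian of h is constant: H = [[8, 2], [2, 8]].
det(H) = 8·8 − 2² = 60.
det(H) > 0 and tr(H) = 16 > 0, so H is positive definite and the point is a local minimum.

local minimum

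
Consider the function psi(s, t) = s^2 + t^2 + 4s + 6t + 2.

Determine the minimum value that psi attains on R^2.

-11

psi(s,t) separates as P(s) + Q(t) + 2, so its minimum is min P + min Q + 2.
P'(s) = 2s + 4 vanishes at s ∈ {-2}; Q'(t) = 2(t + 3) vanishes at t ∈ {-3}.
Local minima of P (where P''>0): P(-2)=-4. Local minima of Q: Q(-3)=-9.
So the global minimum of psi is P(-2) + Q(-3) + 2 = -4 − 9 + 2 = -11, attained at (-2, -3).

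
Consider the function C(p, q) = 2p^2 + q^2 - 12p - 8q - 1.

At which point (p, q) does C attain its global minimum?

C(p,q) separates as A(p) + B(q) − 1, so its minimum is min A + min B − 1.
A'(p) = 4p - 12 vanishes at p ∈ {3}; B'(q) = 2q - 8 vanishes at q ∈ {4}.
Local minima of A (where A''>0): A(3)=-18. Local minima of B: B(4)=-16.
So the global minimum of C is A(3) + B(4) − 1 = -18 − 16 − 1 = -35, attained at (3, 4).

(3, 4)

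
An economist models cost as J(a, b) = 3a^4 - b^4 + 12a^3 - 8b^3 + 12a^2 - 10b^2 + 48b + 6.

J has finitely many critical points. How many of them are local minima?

2

J separates as a function of a plus a function of b, so ∇J=0 decouples.
∂J/∂a = 12a(a + 1)(a + 2) = 0 at a ∈ {-2, -1, 0}; ∂J/∂b = -4(b - 1)(b + 3)(b + 4) = 0 at b ∈ {-4, -3, 1}.
The Hessian is diagonal: diag(J_aa, J_bb). Second derivatives: J_aa(-2)=24, J_aa(-1)=-12, J_aa(0)=24; J_bb(-4)=-20, J_bb(-3)=16, J_bb(1)=-80.
Local minima occur where both diagonal entries positive: (-2, -3), (0, -3). Count: 2.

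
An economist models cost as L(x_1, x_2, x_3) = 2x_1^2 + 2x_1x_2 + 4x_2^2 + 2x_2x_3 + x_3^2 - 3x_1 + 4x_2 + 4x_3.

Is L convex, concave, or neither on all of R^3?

convex

L is quadratic, so its Hessian is the constant matrix H = [[4, 2, 0], [2, 8, 2], [0, 2, 2]].
Leading principal minors: 4, 28, 40.
All positive ⇒ H ≻ 0 ⇒ convex.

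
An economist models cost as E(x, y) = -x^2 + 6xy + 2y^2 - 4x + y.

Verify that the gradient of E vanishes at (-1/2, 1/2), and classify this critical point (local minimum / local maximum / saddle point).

∇E = (-2x + 6y - 4, 6x + 4y + 1); substituting (-1/2, 1/2) gives ∇E = (0, 0), so (-1/2, 1/2) is indeed a critical point.
The Hessian of E is constant: H = [[-2, 6], [6, 4]].
det(H) = (-2)·4 − 6² = -44.
Since det(H) < 0, H is indefinite and the critical point is a saddle point.

saddle point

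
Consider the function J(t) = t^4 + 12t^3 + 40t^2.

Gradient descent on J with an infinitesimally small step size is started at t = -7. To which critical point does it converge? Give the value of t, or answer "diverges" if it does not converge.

-5

J'(t) = 4t(t + 4)(t + 5), so J'(-7) = -168.
Gradient descent moves in the -J' direction, i.e. t is increasing.
The nearest critical point in that direction is t = -5, where J'' = 20 > 0 (a local minimum). The iterate converges there.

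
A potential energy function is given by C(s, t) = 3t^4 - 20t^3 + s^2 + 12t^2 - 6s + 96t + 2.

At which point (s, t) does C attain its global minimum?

(3, -1)

C(s,t) separates as P(s) + Q(t) + 2, so its minimum is min P + min Q + 2.
P'(s) = 2s - 6 vanishes at s ∈ {3}; Q'(t) = 12(t - 4)(t - 2)(t + 1) vanishes at t ∈ {-1, 2, 4}.
Local minima of P (where P''>0): P(3)=-9. Local minima of Q: Q(-1)=-61, Q(4)=64.
So the global minimum of C is P(3) + Q(-1) + 2 = -9 − 61 + 2 = -68, attained at (3, -1).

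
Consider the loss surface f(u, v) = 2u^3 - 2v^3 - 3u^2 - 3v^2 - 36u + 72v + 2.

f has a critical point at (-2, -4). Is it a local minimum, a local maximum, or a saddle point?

saddle point

The mixed partial ∂²f/∂u∂v is 0, so the Hessian at any point is diag(f_uu, f_vv) = diag(6(2u - 1), -6(2v + 1)).
At (-2, -4): H = diag(-30, 42).
The eigenvalues have opposite signs, so H is indefinite: a saddle point.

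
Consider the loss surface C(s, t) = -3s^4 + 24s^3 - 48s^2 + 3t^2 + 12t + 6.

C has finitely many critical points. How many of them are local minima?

1

C separates as a function of s plus a function of t, so ∇C=0 decouples.
∂C/∂s = -12s(s - 4)(s - 2) = 0 at s ∈ {0, 2, 4}; ∂C/∂t = 6(t + 2) = 0 at t ∈ {-2}.
The Hessian is diagonal: diag(C_ss, C_tt). Second derivatives: C_ss(0)=-96, C_ss(2)=48, C_ss(4)=-96; C_tt(-2)=6.
Local minima occur where both diagonal entries positive: (2, -2). Count: 1.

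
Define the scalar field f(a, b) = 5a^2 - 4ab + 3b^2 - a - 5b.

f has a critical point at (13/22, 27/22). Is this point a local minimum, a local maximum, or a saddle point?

The Hessian of f is constant: H = [[10, -4], [-4, 6]].
det(H) = 10·6 − (-4)² = 44.
det(H) > 0 and tr(H) = 16 > 0, so H is positive definite and the point is a local minimum.

local minimum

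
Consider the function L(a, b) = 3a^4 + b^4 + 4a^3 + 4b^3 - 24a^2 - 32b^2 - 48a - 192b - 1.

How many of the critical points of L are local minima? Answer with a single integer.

4

L separates as a function of a plus a function of b, so ∇L=0 decouples.
∂L/∂a = 12(a - 2)(a + 1)(a + 2) = 0 at a ∈ {-2, -1, 2}; ∂L/∂b = 4(b - 4)(b + 3)(b + 4) = 0 at b ∈ {-4, -3, 4}.
The Hessian is diagonal: diag(L_aa, L_bb). Second derivatives: L_aa(-2)=48, L_aa(-1)=-36, L_aa(2)=144; L_bb(-4)=32, L_bb(-3)=-28, L_bb(4)=224.
Local minima occur where both diagonal entries positive: (-2, -4), (-2, 4), (2, -4), (2, 4). Count: 4.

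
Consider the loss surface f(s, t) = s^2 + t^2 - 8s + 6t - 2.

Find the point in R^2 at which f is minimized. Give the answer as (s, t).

(4, -3)

f(s,t) separates as P(s) + Q(t) − 2, so its minimum is min P + min Q − 2.
P'(s) = 2s - 8 vanishes at s ∈ {4}; Q'(t) = 2(t + 3) vanishes at t ∈ {-3}.
Local minima of P (where P''>0): P(4)=-16. Local minima of Q: Q(-3)=-9.
So the global minimum of f is P(4) + Q(-3) − 2 = -16 − 9 − 2 = -27, attained at (4, -3).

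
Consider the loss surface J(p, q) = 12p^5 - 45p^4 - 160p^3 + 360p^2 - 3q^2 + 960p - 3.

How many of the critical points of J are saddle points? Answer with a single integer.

2

J separates as a function of p plus a function of q, so ∇J=0 decouples.
∂J/∂p = 60(p - 4)(p - 2)(p + 1)(p + 2) = 0 at p ∈ {-2, -1, 2, 4}; ∂J/∂q = -6q = 0 at q ∈ {0}.
The Hessian is diagonal: diag(J_pp, J_qq). Second derivatives: J_pp(-2)=-1440, J_pp(-1)=900, J_pp(2)=-1440, J_pp(4)=3600; J_qq(0)=-6.
Saddle points occur where the two diagonal entries have opposite signs: (-1, 0), (4, 0). Count: 2.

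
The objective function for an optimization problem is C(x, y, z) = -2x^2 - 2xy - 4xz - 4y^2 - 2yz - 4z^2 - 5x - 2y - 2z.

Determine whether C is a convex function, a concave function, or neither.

concave

C is quadratic, so its Hessian is the constant matrix H = [[-4, -2, -4], [-2, -8, -2], [-4, -2, -8]].
Leading principal minors: -4, 28, -112.
Signs alternate −, +, − ⇒ H ≺ 0 ⇒ concave.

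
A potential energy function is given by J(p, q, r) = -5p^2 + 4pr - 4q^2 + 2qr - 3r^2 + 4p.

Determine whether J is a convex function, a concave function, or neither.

concave

J is quadratic, so its Hessian is the constant matrix H = [[-10, 0, 4], [0, -8, 2], [4, 2, -6]].
Leading principal minors: -10, 80, -312.
Signs alternate −, +, − ⇒ H ≺ 0 ⇒ concave.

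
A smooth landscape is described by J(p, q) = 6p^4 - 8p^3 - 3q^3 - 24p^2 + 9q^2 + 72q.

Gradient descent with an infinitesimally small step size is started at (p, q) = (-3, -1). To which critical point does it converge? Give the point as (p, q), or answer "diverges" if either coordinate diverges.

J is separable, so gradient descent decouples: p follows -∂J/∂p, q follows -∂J/∂q.
∂J/∂p = 24p(p - 2)(p + 1); at p=-3 this is -720, so p increases.
∂J/∂q = -9(q - 4)(q + 2); at q=-1 this is 45, so q decreases.
p converges to its nearest critical value -1 (a local min of the p-part); q converges to -2. The iterate converges to (-1, -2).

(-1, -2)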